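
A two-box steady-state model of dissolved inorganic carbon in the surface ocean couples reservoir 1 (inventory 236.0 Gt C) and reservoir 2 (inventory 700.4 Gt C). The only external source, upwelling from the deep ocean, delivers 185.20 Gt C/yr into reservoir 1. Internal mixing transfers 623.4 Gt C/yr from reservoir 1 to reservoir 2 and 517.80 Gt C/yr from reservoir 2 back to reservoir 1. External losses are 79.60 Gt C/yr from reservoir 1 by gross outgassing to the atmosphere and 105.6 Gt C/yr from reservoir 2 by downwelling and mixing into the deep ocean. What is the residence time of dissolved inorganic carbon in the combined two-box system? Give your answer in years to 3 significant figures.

Treat the two boxes together as one reservoir: the mixing fluxes between them are internal recycling, so τ = ΣM / Σ(external losses).
M_total = 236.0 + 700.4 = 936.40 Gt C.
ΣF_external_out = 79.60 + 105.6 = 185.20 Gt C/yr.
τ = M_total / ΣF_ext = 936.40 / 185.20 = 5.056 yr.

5.06 yr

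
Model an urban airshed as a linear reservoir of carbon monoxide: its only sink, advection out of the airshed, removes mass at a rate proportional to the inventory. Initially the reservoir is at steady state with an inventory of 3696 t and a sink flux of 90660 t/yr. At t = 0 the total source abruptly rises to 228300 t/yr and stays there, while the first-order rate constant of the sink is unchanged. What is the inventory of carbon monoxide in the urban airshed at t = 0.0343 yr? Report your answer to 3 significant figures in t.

6890 t

The sink rate constant is k = F₀/M₀ = 90660/3696 = 24.53 yr⁻¹.
Solving dM/dt = F₁ − kM with M(0) = M₀ gives M(t) = F₁/k + (M₀ − F₁/k)·e^(−kt).
F₁/k = 228300/24.53 = 9307.3 t; kt = 24.53 × 0.0343 = 0.8414, e^(−kt) = 0.4311.
M(0.0343) = 9307.3 + (3696 − 9307.3) × 0.4311 = 9307.3 − 2419 = 6888.1 t.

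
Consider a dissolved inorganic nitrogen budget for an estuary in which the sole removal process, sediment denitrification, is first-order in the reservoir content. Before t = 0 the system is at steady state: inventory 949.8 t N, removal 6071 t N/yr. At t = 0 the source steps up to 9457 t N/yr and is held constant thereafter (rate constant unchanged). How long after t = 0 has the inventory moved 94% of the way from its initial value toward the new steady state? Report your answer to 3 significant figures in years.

0.440 yr

τ = M₀/F₀ = 949.8/6071 = 0.1564 yr.
The remaining gap fraction is e^(−t/τ); 94% covered ⇒ e^(−t/τ) = 0.0600.
t = −τ ln(0.0600) = 0.1564 × 2.813 = 0.4402 yr.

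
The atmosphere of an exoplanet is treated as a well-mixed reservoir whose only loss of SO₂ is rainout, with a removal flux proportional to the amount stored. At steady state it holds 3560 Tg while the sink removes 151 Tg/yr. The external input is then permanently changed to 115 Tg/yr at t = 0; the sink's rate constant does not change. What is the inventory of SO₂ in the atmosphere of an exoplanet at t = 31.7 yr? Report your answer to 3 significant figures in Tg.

τ = M₀/F₀ = 3560/151 = 23.58 yr; rate constant k = 1/τ.
New steady state M_∞ = F₁/k = F₁·τ = 115 × 23.58 = 2711.3 Tg.
M(t) = M_∞ + (M₀ − M_∞)·e^(−t/τ); t/τ = 31.7/23.58 = 1.345, so e^(−t/τ) = 0.2606.
M(t) = 2711.3 + 848.7 × 0.2606 = 2932.5 Tg.

2930 Tg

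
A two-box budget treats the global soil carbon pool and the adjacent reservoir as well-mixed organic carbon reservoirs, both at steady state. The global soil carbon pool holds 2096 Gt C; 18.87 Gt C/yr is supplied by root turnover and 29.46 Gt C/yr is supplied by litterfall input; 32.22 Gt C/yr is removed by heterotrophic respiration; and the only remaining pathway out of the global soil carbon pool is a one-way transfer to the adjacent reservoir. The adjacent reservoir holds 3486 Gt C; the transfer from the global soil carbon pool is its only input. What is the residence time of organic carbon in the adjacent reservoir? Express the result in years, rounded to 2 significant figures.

Balance the global soil carbon pool: ΣF_in = 18.87 + 29.46 = 48.330 Gt C/yr.
Transfer to the adjacent reservoir = ΣF_in − (32.22) = 16.110 Gt C/yr.
At steady state the output of the adjacent reservoir equals its input, 16.110 Gt C/yr.
τ = M / F = 3486 / 16.110 = 216.4 yr.

220 yr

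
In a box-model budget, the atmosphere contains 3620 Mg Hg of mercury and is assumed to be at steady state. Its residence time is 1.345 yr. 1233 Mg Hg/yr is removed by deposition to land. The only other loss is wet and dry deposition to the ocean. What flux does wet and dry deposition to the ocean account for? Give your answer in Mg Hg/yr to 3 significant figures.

Total removal F = M/τ = 3620 / 1.345 = 2691 Mg Hg/yr.
Wet and dry deposition to the ocean = F − (1233) = 2691 − 1233 = 1458 Mg Hg/yr.

1460 Mg Hg/yr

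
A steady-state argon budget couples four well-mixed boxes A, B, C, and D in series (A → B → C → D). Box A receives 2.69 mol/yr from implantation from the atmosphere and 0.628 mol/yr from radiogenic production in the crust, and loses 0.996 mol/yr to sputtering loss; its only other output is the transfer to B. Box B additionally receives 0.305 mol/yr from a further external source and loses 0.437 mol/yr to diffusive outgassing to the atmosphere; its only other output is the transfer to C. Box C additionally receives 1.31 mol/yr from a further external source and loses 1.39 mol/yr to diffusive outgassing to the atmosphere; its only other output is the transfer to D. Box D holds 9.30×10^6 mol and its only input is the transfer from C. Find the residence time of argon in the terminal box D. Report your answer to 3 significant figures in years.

Box A: F(A→B) = (2.69 + 0.628) − 0.996 = 2.3220 mol/yr.
Box B: F(B→C) = (2.3220 + 0.305) − 0.437 = 2.1900 mol/yr.
Box C: F(C→D) = (2.1900 + 1.31) − 1.39 = 2.1100 mol/yr.
Box D throughput = its input = 2.1100 mol/yr; τ = 9.30×10^6 / 2.1100 = 4.408×10^6 yr.

4.41×10^6 yr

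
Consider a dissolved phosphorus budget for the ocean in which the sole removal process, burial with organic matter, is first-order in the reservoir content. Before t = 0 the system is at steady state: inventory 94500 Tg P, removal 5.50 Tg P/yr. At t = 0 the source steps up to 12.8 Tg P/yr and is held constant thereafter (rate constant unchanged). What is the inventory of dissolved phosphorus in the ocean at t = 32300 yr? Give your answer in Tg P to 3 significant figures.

The sink rate constant is k = F₀/M₀ = 5.50/94500 = 5.820×10^-5 yr⁻¹.
Solving dM/dt = F₁ − kM with M(0) = M₀ gives M(t) = F₁/k + (M₀ − F₁/k)·e^(−kt).
F₁/k = 12.8/5.820×10^-5 = 219930 Tg P; kt = 5.820×10^-5 × 32300 = 1.880, e^(−kt) = 0.1526.
M(32300) = 219930 + (94500 − 219930) × 0.1526 = 219930 − 19140 = 200790 Tg P.

201000 Tg P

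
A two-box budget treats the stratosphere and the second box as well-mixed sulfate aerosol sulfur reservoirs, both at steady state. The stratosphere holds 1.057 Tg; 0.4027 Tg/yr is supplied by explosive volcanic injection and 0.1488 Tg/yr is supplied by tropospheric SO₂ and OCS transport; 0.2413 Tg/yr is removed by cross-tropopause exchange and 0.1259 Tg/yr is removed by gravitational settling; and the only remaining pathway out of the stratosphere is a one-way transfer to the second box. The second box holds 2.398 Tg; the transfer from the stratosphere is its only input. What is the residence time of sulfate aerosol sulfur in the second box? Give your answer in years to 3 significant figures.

13.0 yr

Balance the stratosphere: ΣF_in = 0.4027 + 0.1488 = 0.55150 Tg/yr.
Transfer to the second box = ΣF_in − (0.2413 + 0.1259) = 0.18430 Tg/yr.
At steady state the output of the second box equals its input, 0.18430 Tg/yr.
τ = M / F = 2.398 / 0.18430 = 13.01 yr.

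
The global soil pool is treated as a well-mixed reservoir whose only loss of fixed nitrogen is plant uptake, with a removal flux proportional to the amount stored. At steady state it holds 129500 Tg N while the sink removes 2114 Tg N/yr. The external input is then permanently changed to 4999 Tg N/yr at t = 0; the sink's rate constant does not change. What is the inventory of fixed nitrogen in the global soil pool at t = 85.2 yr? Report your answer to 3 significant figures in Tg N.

262000 Tg N

Residence time τ = M₀/F₀ = 61.26 yr. The eventual steady state is M_∞ = M₀·(F₁/F₀) = 129500 × 4999/2114 = 306230 Tg N.
The anomaly ΔM(t) = M(t) − M_∞ decays as ΔM₀·e^(−t/τ) with ΔM₀ = 129500 − 306230 = −176700 Tg N.
At t = 85.2 yr, e^(−t/τ) = e^(−1.391) = 0.2489, so ΔM = −43980 Tg N and M = 306230 − 43980 = 262250 Tg N.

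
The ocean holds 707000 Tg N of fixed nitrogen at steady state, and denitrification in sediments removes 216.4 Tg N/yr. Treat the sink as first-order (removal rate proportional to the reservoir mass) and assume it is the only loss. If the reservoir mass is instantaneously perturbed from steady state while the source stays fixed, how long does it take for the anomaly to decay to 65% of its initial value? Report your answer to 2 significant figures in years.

1400 yr

For a linear reservoir the anomaly decays as exp(−t/τ) with τ = M/F = 707000/216.4 = 3267 yr.
exp(−t/τ) = 0.65 ⇒ t = −τ ln(0.65) = 3267 × 0.4308 = 1407 yr.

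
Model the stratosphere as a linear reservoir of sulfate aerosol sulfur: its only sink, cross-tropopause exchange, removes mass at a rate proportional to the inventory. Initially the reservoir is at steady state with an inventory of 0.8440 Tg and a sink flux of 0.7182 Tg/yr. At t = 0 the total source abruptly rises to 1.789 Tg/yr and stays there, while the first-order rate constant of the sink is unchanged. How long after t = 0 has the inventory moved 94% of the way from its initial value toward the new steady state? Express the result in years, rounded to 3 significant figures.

3.31 yr

τ = M₀/F₀ = 0.8440/0.7182 = 1.175 yr.
The remaining gap fraction is e^(−t/τ); 94% covered ⇒ e^(−t/τ) = 0.0600.
t = −τ ln(0.0600) = 1.175 × 2.813 = 3.306 yr.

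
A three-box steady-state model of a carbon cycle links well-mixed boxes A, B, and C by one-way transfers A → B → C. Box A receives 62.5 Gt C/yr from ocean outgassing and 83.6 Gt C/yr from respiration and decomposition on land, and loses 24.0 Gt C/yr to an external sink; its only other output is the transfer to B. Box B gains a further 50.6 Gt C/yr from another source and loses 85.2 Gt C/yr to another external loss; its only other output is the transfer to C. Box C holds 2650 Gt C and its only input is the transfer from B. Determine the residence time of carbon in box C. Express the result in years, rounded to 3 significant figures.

Box A: F(A→B) = (62.5 + 83.6) − 24.0 = 122.10 Gt C/yr.
Box B: F(B→C) = (122.10 + 50.6) − 85.2 = 87.500 Gt C/yr.
Box C throughput = its input = 87.500 Gt C/yr; τ = 2650 / 87.500 = 30.29 yr.

30.3 yr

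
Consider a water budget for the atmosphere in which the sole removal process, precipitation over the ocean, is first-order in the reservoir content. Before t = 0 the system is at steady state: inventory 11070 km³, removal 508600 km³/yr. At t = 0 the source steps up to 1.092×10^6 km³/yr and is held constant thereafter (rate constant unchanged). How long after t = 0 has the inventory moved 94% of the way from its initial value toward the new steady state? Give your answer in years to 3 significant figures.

τ = M₀/F₀ = 11070/508600 = 0.02177 yr.
The remaining gap fraction is e^(−t/τ); 94% covered ⇒ e^(−t/τ) = 0.0600.
t = −τ ln(0.0600) = 0.02177 × 2.813 = 0.06124 yr.

0.0612 yr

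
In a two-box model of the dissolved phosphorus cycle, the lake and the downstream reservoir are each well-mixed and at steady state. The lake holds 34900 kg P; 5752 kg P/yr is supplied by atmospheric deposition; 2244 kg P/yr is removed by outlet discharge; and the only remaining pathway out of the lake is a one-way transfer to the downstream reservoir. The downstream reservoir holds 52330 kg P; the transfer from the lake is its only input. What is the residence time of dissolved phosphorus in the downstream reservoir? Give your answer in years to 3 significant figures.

Balance the lake: ΣF_in = 5752.0 kg P/yr.
Transfer to the downstream reservoir = ΣF_in − (2244) = 3508.0 kg P/yr.
At steady state the output of the downstream reservoir equals its input, 3508.0 kg P/yr.
τ = M / F = 52330 / 3508.0 = 14.92 yr.

14.9 yr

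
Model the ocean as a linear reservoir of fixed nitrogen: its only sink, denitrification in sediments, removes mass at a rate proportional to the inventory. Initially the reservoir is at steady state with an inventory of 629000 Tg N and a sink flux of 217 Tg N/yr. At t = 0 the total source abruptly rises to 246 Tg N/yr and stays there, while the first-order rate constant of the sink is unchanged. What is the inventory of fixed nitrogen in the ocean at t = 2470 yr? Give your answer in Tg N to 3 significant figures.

677000 Tg N

τ = M₀/F₀ = 629000/217 = 2899 yr; rate constant k = 1/τ.
New steady state M_∞ = F₁/k = F₁·τ = 246 × 2899 = 713060 Tg N.
M(t) = M_∞ + (M₀ − M_∞)·e^(−t/τ); t/τ = 2470/2899 = 0.8521, so e^(−t/τ) = 0.4265.
M(t) = 713060 − 84060 × 0.4265 = 677210 Tg N.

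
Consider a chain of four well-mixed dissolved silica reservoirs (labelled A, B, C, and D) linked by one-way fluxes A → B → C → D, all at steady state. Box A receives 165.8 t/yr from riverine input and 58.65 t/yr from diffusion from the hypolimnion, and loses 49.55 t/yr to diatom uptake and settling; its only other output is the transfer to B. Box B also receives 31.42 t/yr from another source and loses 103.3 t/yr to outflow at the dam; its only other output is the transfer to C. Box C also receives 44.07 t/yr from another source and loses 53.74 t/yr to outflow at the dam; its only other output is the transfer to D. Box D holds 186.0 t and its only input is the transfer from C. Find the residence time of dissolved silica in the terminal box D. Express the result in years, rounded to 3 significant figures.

1.99 yr

Box A: F(A→B) = (165.8 + 58.65) − 49.55 = 174.90 t/yr.
Box B: F(B→C) = (174.90 + 31.42) − 103.3 = 103.02 t/yr.
Box C: F(C→D) = (103.02 + 44.07) − 53.74 = 93.350 t/yr.
Box D throughput = its input = 93.350 t/yr; τ = 186.0 / 93.350 = 1.993 yr.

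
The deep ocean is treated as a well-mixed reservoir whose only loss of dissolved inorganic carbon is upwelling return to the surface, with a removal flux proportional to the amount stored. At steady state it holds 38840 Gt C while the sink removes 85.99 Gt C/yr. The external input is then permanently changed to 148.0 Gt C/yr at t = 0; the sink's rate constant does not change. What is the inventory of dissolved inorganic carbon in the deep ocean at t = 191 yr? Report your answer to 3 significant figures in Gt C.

Residence time τ = M₀/F₀ = 451.7 yr. The eventual steady state is M_∞ = M₀·(F₁/F₀) = 38840 × 148.0/85.99 = 66849 Gt C.
The anomaly ΔM(t) = M(t) − M_∞ decays as ΔM₀·e^(−t/τ) with ΔM₀ = 38840 − 66849 = −28010 Gt C.
At t = 191 yr, e^(−t/τ) = e^(−0.4229) = 0.6552, so ΔM = −18350 Gt C and M = 66849 − 18350 = 48498 Gt C.

48500 Gt C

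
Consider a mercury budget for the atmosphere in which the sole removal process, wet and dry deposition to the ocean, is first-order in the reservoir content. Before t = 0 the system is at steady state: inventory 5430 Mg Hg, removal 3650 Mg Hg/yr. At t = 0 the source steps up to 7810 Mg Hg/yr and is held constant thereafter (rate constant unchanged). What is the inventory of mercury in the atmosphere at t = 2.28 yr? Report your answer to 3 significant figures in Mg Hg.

The sink rate constant is k = F₀/M₀ = 3650/5430 = 0.6722 yr⁻¹.
Solving dM/dt = F₁ − kM with M(0) = M₀ gives M(t) = F₁/k + (M₀ − F₁/k)·e^(−kt).
F₁/k = 7810/0.6722 = 11619 Mg Hg; kt = 0.6722 × 2.28 = 1.533, e^(−kt) = 0.2160.
M(2.28) = 11619 + (5430 − 11619) × 0.2160 = 11619 − 1337 = 10282 Mg Hg.

10300 Mg Hg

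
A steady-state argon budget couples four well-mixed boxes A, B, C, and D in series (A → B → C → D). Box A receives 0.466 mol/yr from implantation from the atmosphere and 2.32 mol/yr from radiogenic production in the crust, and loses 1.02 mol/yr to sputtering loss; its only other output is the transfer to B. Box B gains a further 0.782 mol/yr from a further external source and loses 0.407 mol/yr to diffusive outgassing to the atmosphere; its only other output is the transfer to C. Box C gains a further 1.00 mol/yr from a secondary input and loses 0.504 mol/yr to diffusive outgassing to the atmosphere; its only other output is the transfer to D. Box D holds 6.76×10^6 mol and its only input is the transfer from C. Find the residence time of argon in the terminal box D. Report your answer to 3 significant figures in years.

Box A: F(A→B) = (0.466 + 2.32) − 1.02 = 1.7660 mol/yr.
Box B: F(B→C) = (1.7660 + 0.782) − 0.407 = 2.1410 mol/yr.
Box C: F(C→D) = (2.1410 + 1.00) − 0.504 = 2.6370 mol/yr.
Box D throughput = its input = 2.6370 mol/yr; τ = 6.76×10^6 / 2.6370 = 2.564×10^6 yr.

2.56×10^6 yr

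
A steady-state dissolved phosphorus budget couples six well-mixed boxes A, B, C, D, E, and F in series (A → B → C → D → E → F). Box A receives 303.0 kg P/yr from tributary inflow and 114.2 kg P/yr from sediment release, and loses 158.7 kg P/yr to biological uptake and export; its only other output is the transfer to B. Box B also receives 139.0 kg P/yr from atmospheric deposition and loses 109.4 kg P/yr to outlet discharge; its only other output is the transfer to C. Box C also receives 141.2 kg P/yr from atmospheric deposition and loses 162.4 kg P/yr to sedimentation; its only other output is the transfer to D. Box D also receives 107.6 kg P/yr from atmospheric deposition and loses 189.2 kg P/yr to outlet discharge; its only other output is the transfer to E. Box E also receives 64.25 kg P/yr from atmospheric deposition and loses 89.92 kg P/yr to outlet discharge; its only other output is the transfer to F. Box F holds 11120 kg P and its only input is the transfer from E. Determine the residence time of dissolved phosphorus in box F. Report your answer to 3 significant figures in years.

Box A: F(A→B) = (303.0 + 114.2) − 158.7 = 258.50 kg P/yr.
Box B: F(B→C) = (258.50 + 139.0) − 109.4 = 288.10 kg P/yr.
Box C: F(C→D) = (288.10 + 141.2) − 162.4 = 266.90 kg P/yr.
Box D: F(D→E) = (266.90 + 107.6) − 189.2 = 185.30 kg P/yr.
Box E: F(E→F) = (185.30 + 64.25) − 89.92 = 159.63 kg P/yr.
Box F throughput = its input = 159.63 kg P/yr; τ = 11120 / 159.63 = 69.66 yr.

69.7 yr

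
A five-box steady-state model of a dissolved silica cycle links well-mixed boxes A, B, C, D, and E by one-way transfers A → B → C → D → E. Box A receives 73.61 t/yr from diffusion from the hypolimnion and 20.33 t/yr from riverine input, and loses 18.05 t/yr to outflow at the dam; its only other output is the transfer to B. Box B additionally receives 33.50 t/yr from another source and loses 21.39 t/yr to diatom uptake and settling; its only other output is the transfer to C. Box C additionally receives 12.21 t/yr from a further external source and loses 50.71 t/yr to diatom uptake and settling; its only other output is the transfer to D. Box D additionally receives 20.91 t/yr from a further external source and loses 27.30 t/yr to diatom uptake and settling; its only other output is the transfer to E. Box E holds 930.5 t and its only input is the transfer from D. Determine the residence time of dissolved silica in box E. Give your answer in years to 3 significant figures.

21.6 yr

Box A: F(A→B) = (73.61 + 20.33) − 18.05 = 75.890 t/yr.
Box B: F(B→C) = (75.890 + 33.50) − 21.39 = 88.000 t/yr.
Box C: F(C→D) = (88.000 + 12.21) − 50.71 = 49.500 t/yr.
Box D: F(D→E) = (49.500 + 20.91) − 27.30 = 43.110 t/yr.
Box E throughput = its input = 43.110 t/yr; τ = 930.5 / 43.110 = 21.58 yr.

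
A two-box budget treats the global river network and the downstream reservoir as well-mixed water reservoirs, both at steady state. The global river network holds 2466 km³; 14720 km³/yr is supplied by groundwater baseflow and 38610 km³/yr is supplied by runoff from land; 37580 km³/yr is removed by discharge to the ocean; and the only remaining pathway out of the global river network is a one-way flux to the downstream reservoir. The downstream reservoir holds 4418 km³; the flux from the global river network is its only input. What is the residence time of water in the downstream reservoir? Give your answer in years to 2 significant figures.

0.28 yr

Balance the global river network: ΣF_in = 14720 + 38610 = 53330 km³/yr.
Flux to the downstream reservoir = ΣF_in − (37580) = 15750 km³/yr.
At steady state the output of the downstream reservoir equals its input, 15750 km³/yr.
τ = M / F = 4418 / 15750 = 0.2805 yr.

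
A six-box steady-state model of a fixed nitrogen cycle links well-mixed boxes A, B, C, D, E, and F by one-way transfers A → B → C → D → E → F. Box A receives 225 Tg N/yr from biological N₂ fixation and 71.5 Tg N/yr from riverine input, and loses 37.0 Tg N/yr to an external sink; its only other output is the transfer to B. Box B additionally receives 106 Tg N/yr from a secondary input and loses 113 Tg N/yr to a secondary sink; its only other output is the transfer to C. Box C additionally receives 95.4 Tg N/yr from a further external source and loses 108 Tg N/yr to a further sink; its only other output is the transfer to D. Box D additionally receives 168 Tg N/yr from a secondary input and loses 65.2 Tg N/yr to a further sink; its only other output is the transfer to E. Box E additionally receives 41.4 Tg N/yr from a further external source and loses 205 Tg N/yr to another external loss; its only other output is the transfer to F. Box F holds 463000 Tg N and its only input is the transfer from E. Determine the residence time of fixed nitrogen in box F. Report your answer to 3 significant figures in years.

Box A: F(A→B) = (225 + 71.5) − 37.0 = 259.50 Tg N/yr.
Box B: F(B→C) = (259.50 + 106) − 113 = 252.50 Tg N/yr.
Box C: F(C→D) = (252.50 + 95.4) − 108 = 239.90 Tg N/yr.
Box D: F(D→E) = (239.90 + 168) − 65.2 = 342.70 Tg N/yr.
Box E: F(E→F) = (342.70 + 41.4) − 205 = 179.10 Tg N/yr.
Box F throughput = its input = 179.10 Tg N/yr; τ = 463000 / 179.10 = 2585 yr.

2590 yr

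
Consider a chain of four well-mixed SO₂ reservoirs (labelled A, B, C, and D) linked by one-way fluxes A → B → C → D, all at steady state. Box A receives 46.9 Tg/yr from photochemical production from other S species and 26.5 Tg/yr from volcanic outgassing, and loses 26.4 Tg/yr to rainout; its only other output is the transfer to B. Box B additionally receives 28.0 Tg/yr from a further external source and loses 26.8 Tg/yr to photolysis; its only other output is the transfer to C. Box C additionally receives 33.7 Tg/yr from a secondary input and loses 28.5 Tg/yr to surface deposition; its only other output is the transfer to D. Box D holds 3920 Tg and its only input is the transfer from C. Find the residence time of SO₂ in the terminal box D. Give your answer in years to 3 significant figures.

73.4 yr

Box A: F(A→B) = (46.9 + 26.5) − 26.4 = 47.000 Tg/yr.
Box B: F(B→C) = (47.000 + 28.0) − 26.8 = 48.200 Tg/yr.
Box C: F(C→D) = (48.200 + 33.7) − 28.5 = 53.400 Tg/yr.
Box D throughput = its input = 53.400 Tg/yr; τ = 3920 / 53.400 = 73.41 yr.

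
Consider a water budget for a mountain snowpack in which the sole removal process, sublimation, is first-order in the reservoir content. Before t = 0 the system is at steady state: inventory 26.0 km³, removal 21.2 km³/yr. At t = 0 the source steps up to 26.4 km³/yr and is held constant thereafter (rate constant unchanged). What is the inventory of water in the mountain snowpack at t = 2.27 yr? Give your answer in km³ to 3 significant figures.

31.4 km³

τ = M₀/F₀ = 26.0/21.2 = 1.226 yr; rate constant k = 1/τ.
New steady state M_∞ = F₁/k = F₁·τ = 26.4 × 1.226 = 32.377 km³.
M(t) = M_∞ + (M₀ − M_∞)·e^(−t/τ); t/τ = 2.27/1.226 = 1.851, so e^(−t/τ) = 0.1571.
M(t) = 32.377 − 6.377 × 0.1571 = 31.376 km³.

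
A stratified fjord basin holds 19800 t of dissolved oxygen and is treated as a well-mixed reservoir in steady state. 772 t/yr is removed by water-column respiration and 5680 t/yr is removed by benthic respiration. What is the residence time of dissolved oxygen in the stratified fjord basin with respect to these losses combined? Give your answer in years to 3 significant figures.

3.07 yr

Total removal = 772.0 + 5680 = 6452.0 t/yr.
τ = M / ΣF_out = 19800 / 6452.0 = 3.069 yr.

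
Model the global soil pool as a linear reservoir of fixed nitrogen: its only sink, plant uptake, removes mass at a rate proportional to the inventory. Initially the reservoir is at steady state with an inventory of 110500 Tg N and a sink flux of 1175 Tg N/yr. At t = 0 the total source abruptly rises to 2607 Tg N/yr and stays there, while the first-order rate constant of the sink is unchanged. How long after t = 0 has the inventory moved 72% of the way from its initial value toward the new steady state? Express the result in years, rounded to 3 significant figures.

τ = M₀/F₀ = 110500/1175 = 94.04 yr.
The remaining gap fraction is e^(−t/τ); 72% covered ⇒ e^(−t/τ) = 0.280.
t = −τ ln(0.280) = 94.04 × 1.273 = 119.7 yr.

120 yr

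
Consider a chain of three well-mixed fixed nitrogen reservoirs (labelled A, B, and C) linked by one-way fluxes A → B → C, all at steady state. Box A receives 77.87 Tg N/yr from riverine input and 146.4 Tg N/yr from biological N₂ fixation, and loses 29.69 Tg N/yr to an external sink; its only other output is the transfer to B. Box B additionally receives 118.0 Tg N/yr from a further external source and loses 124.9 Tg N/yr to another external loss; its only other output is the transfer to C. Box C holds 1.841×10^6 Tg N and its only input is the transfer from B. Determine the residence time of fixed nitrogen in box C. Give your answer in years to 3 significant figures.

Box A: F(A→B) = (77.87 + 146.4) − 29.69 = 194.58 Tg N/yr.
Box B: F(B→C) = (194.58 + 118.0) − 124.9 = 187.68 Tg N/yr.
Box C throughput = its input = 187.68 Tg N/yr; τ = 1.841×10^6 / 187.68 = 9809 yr.

9810 yr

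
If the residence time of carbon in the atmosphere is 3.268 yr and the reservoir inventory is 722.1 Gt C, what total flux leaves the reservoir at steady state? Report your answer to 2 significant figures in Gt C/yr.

220 Gt C/yr

F = M / τ = 722.1 / 3.268 = 221.0 Gt C/yr.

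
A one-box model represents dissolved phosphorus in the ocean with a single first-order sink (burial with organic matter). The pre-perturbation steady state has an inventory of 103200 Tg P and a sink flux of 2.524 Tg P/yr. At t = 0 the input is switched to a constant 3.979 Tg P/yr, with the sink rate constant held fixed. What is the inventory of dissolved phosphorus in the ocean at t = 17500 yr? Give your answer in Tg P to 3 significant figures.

124000 Tg P

Residence time τ = M₀/F₀ = 40890 yr. The eventual steady state is M_∞ = M₀·(F₁/F₀) = 103200 × 3.979/2.524 = 162690 Tg P.
The anomaly ΔM(t) = M(t) − M_∞ decays as ΔM₀·e^(−t/τ) with ΔM₀ = 103200 − 162690 = −59490 Tg P.
At t = 17500 yr, e^(−t/τ) = e^(−0.4280) = 0.6518, so ΔM = −38780 Tg P and M = 162690 − 38780 = 123910 Tg P.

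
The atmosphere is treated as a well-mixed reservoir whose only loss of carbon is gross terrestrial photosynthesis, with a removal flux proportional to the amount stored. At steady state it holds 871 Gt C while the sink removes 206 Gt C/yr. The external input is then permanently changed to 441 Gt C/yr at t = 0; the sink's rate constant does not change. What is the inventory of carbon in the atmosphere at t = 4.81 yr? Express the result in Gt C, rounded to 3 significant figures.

1550 Gt C

τ = M₀/F₀ = 871/206 = 4.228 yr; rate constant k = 1/τ.
New steady state M_∞ = F₁/k = F₁·τ = 441 × 4.228 = 1864.6 Gt C.
M(t) = M_∞ + (M₀ − M_∞)·e^(−t/τ); t/τ = 4.81/4.228 = 1.138, so e^(−t/τ) = 0.3206.
M(t) = 1864.6 − 993.6 × 0.3206 = 1546.1 Gt C.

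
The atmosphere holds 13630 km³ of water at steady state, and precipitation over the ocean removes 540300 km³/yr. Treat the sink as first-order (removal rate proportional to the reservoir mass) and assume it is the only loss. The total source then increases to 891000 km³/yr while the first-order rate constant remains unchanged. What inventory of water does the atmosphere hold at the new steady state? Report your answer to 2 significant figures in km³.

22000 km³

Rate constant k = F/M = 540300 / 13630 = 39.64 yr⁻¹.
At the new steady state, source = k·M_new ⇒ M_new = 891000 / 39.64 = 22480 km³.
(Equivalently M_new = M × F_new/F_old = 13630 × 891000/540300.)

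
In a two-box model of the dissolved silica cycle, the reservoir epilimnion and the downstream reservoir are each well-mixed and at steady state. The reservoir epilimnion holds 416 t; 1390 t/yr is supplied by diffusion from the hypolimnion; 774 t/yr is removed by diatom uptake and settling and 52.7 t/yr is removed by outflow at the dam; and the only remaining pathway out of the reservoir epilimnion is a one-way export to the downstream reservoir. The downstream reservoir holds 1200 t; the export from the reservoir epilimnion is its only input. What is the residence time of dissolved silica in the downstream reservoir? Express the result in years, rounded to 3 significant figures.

2.13 yr

Balance the reservoir epilimnion: ΣF_in = 1390.0 t/yr.
Export to the downstream reservoir = ΣF_in − (774 + 52.7) = 563.30 t/yr.
At steady state the output of the downstream reservoir equals its input, 563.30 t/yr.
τ = M / F = 1200 / 563.30 = 2.130 yr.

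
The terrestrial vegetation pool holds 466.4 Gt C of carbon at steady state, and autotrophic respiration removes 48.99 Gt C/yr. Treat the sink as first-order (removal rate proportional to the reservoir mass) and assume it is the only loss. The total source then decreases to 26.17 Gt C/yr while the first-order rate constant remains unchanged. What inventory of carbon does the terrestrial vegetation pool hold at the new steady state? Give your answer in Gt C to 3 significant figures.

Rate constant k = F/M = 48.99 / 466.4 = 0.1050 yr⁻¹.
At the new steady state, source = k·M_new ⇒ M_new = 26.17 / 0.1050 = 249.1 Gt C.
(Equivalently M_new = M × F_new/F_old = 466.4 × 26.17/48.99.)

249 Gt C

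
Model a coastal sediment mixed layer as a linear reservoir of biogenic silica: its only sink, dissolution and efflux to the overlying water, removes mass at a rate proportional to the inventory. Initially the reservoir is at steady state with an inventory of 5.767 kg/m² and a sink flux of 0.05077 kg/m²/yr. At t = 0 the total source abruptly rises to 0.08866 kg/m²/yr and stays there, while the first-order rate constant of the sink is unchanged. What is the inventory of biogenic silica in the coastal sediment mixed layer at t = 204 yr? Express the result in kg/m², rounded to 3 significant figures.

9.36 kg/m²

τ = M₀/F₀ = 5.767/0.05077 = 113.6 yr; rate constant k = 1/τ.
New steady state M_∞ = F₁/k = F₁·τ = 0.08866 × 113.6 = 10.071 kg/m².
M(t) = M_∞ + (M₀ − M_∞)·e^(−t/τ); t/τ = 204/113.6 = 1.796, so e^(−t/τ) = 0.1660.
M(t) = 10.071 − 4.304 × 0.1660 = 9.3566 kg/m².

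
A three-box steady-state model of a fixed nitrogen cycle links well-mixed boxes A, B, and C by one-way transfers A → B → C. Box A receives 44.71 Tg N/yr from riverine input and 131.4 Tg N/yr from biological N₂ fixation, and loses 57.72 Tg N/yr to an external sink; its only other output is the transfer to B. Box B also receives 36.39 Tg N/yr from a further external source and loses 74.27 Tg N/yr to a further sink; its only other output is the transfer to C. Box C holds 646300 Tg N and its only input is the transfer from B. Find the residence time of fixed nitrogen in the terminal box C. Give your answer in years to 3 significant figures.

Box A: F(A→B) = (44.71 + 131.4) − 57.72 = 118.39 Tg N/yr.
Box B: F(B→C) = (118.39 + 36.39) − 74.27 = 80.510 Tg N/yr.
Box C throughput = its input = 80.510 Tg N/yr; τ = 646300 / 80.510 = 8028 yr.

8030 yr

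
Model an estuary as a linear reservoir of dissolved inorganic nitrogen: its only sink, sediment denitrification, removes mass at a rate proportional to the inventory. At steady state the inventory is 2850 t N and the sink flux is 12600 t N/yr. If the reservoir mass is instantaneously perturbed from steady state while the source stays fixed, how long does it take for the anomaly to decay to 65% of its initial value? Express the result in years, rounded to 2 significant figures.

For a linear reservoir the anomaly decays as exp(−t/τ) with τ = M/F = 2850/12600 = 0.2262 yr.
exp(−t/τ) = 0.65 ⇒ t = −τ ln(0.65) = 0.2262 × 0.4308 = 0.09744 yr.

0.097 yr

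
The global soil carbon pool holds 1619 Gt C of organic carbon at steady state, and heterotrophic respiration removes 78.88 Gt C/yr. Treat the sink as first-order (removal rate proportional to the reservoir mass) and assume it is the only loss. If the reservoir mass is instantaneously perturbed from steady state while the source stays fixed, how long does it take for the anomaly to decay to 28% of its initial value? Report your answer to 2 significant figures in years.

26 yr

For a linear reservoir the anomaly decays as exp(−t/τ) with τ = M/F = 1619/78.88 = 20.52 yr.
exp(−t/τ) = 0.28 ⇒ t = −τ ln(0.28) = 20.52 × 1.273 = 26.13 yr.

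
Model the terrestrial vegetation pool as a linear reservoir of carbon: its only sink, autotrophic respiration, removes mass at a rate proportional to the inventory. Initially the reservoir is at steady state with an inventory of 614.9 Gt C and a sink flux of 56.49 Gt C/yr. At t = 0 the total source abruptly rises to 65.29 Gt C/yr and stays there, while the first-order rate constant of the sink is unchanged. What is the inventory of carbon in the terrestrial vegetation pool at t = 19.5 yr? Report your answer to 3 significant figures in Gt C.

695 Gt C

Residence time τ = M₀/F₀ = 10.89 yr. The eventual steady state is M_∞ = M₀·(F₁/F₀) = 614.9 × 65.29/56.49 = 710.69 Gt C.
The anomaly ΔM(t) = M(t) − M_∞ decays as ΔM₀·e^(−t/τ) with ΔM₀ = 614.9 − 710.69 = −95.79 Gt C.
At t = 19.5 yr, e^(−t/τ) = e^(−1.791) = 0.1667, so ΔM = −15.97 Gt C and M = 710.69 − 15.97 = 694.72 Gt C.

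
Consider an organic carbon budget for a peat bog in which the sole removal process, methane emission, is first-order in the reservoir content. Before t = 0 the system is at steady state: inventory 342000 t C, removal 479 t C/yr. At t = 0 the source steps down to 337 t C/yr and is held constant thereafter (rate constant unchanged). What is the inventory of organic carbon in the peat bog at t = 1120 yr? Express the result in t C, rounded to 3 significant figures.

The sink rate constant is k = F₀/M₀ = 479/342000 = 0.001401 yr⁻¹.
Solving dM/dt = F₁ − kM with M(0) = M₀ gives M(t) = F₁/k + (M₀ − F₁/k)·e^(−kt).
F₁/k = 337/0.001401 = 240610 t C; kt = 0.001401 × 1120 = 1.569, e^(−kt) = 0.2083.
M(1120) = 240610 + (342000 − 240610) × 0.2083 = 240610 + 21120 = 261740 t C.

262000 t C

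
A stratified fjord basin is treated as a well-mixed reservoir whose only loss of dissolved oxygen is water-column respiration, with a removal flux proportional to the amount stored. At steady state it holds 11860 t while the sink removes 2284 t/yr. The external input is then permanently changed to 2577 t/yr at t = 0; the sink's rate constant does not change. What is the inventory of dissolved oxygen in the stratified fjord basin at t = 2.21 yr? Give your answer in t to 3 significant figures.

12400 t

Residence time τ = M₀/F₀ = 5.193 yr. The eventual steady state is M_∞ = M₀·(F₁/F₀) = 11860 × 2577/2284 = 13381 t.
The anomaly ΔM(t) = M(t) − M_∞ decays as ΔM₀·e^(−t/τ) with ΔM₀ = 11860 − 13381 = −1521 t.
At t = 2.21 yr, e^(−t/τ) = e^(−0.4256) = 0.6534, so ΔM = −994.1 t and M = 13381 − 994.1 = 12387 t.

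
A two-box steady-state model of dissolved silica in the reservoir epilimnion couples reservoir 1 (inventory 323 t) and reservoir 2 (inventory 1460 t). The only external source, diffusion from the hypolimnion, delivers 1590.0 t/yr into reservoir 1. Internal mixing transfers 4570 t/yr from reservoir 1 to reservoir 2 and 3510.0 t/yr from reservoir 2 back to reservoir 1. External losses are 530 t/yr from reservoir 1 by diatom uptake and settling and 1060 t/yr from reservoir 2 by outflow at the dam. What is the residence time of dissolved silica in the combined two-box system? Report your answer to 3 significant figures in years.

1.12 yr

For the system as a whole, the A↔B exchange is internal and contributes nothing to the throughput; only the external sinks remove mass.
M_total = 323 + 1460 = 1783.0 t.
ΣF_external_out = 530 + 1060 = 1590.0 t/yr.
τ = M_total / ΣF_ext = 1783.0 / 1590.0 = 1.121 yr.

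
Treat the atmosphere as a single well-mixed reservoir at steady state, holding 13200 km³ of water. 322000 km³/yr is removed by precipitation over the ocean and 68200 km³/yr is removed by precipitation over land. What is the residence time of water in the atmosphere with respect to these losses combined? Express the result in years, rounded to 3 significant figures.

0.0338 yr

Total removal = 322000 + 68200 = 390200 km³/yr.
τ = M / ΣF_out = 13200 / 390200 = 0.03383 yr.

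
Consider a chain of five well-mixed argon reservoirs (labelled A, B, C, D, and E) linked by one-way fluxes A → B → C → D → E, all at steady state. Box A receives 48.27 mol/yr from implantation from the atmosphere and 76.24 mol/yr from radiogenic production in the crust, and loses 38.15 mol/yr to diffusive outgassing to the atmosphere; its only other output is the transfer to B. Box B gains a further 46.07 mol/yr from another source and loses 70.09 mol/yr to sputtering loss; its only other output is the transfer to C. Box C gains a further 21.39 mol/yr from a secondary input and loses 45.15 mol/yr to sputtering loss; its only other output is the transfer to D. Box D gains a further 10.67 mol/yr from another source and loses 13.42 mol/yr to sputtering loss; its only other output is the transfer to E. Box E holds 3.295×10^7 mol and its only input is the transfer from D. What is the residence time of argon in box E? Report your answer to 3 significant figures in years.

Box A: F(A→B) = (48.27 + 76.24) − 38.15 = 86.360 mol/yr.
Box B: F(B→C) = (86.360 + 46.07) − 70.09 = 62.340 mol/yr.
Box C: F(C→D) = (62.340 + 21.39) − 45.15 = 38.580 mol/yr.
Box D: F(D→E) = (38.580 + 10.67) − 13.42 = 35.830 mol/yr.
Box E throughput = its input = 35.830 mol/yr; τ = 3.295×10^7 / 35.830 = 919600 yr.

920000 yr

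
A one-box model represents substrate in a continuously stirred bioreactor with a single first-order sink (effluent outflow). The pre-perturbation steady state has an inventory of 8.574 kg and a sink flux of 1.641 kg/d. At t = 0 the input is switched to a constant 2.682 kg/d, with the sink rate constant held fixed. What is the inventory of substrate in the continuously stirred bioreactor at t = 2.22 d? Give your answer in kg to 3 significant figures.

10.5 kg

τ = M₀/F₀ = 8.574/1.641 = 5.225 d; rate constant k = 1/τ.
New steady state M_∞ = F₁/k = F₁·τ = 2.682 × 5.225 = 14.013 kg.
M(t) = M_∞ + (M₀ − M_∞)·e^(−t/τ); t/τ = 2.22/5.225 = 0.4249, so e^(−t/τ) = 0.6538.
M(t) = 14.013 − 5.439 × 0.6538 = 10.457 kg.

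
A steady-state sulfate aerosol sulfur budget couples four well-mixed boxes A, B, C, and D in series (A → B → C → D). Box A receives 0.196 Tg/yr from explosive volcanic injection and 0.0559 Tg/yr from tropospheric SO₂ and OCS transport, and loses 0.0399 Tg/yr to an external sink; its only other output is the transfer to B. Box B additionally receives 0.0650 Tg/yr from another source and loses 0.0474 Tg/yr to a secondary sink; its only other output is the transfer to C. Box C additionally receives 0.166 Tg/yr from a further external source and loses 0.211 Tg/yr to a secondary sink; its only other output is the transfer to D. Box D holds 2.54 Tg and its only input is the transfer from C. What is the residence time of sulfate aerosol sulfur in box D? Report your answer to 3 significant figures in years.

Box A: F(A→B) = (0.196 + 0.0559) − 0.0399 = 0.21200 Tg/yr.
Box B: F(B→C) = (0.21200 + 0.0650) − 0.0474 = 0.22960 Tg/yr.
Box C: F(C→D) = (0.22960 + 0.166) − 0.211 = 0.18460 Tg/yr.
Box D throughput = its input = 0.18460 Tg/yr; τ = 2.54 / 0.18460 = 13.76 yr.

13.8 yr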